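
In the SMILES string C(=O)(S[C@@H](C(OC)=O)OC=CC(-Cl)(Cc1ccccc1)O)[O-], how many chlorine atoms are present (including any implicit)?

1

The symbol for chlorine appears 1 time in the SMILES.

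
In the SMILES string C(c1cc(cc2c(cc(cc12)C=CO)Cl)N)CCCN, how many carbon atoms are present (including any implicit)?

The symbol for carbon appears 16 times in the SMILES. Lowercase c denotes aromatic carbon and counts toward C.

16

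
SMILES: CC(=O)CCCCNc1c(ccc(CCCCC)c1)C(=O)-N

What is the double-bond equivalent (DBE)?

6

Molecular formula from the SMILES: C18H28N2O2.
DoU = (2C + 2 + N − H − X)/2 = (2·18 + 2 + 2 − 28 − 0)/2 = 12/2 = 6.
(Structurally: 1 ring(s) + 5 π bond(s) = 6.)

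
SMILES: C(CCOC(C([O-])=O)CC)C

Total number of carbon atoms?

The symbol for carbon appears 8 times in the SMILES.

8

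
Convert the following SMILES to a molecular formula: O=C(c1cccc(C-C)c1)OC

Heavy atoms from the SMILES: 10 C, 2 O.
Implicit hydrogens by atom environment:
  4 × C (aromatic): 1 H each → 4
  2 × C: 3 H each → 6
  2 × C (aromatic): no H
  2 × O: no H
  1 × C: 2 H
  1 × C: no H
  Total hydrogens = 12.
Molecular formula: C10H12O2

C10H12O2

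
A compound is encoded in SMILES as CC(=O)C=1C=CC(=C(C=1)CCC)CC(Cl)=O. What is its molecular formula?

Heavy atoms from the SMILES: 13 C, 1 Cl, 2 O.
Implicit hydrogens by atom environment:
  3 × C: 2 H each → 6
  3 × C (aromatic): 1 H each → 3
  3 × C (aromatic): no H
  2 × C: 3 H each → 6
  2 × C: no H
  2 × O: no H
  1 × Cl: no H
  Total hydrogens = 15.
Molecular formula: C13H15ClO2

C13H15ClO2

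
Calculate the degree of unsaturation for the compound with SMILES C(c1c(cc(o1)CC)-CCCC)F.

3

Molecular formula from the SMILES: C11H17FO.
DoU = (2C + 2 + N − H − X)/2 = (2·11 + 2 + 0 − 17 − 1)/2 = 6/2 = 3.
(Structurally: 1 ring(s) + 2 π bond(s) = 3.)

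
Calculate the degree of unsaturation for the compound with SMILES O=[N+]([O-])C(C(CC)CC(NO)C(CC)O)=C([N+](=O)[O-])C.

Molecular formula from the SMILES: C11H21N3O6.
DoU = (2C + 2 + N − H − X)/2 = (2·11 + 2 + 3 − 21 − 0)/2 = 6/2 = 3.
(Structurally: 0 ring(s) + 3 π bond(s) = 3.)

3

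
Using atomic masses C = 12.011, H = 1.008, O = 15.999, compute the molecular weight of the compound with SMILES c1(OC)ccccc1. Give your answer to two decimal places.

108.14

Molecular formula: C7H8O.
M = 7×12.011 + 8×1.008 + 1×15.999 = 108.14 g/mol.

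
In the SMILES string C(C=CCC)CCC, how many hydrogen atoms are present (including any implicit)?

16

Hydrogens are implicit in SMILES; fill each atom to its normal valence:
  4 × C: 2 H each → 8
  2 × C: 3 H each → 6
  2 × C: 1 H each → 2
  Total hydrogens = 16.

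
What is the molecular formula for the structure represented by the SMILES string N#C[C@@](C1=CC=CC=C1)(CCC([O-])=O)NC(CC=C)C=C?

Heavy atoms from the SMILES: 17 C, 2 N, 2 O.
Implicit hydrogens by atom environment:
  5 × C: 2 H each → 10
  5 × C (aromatic): 1 H each → 5
  3 × C: 1 H each → 3
  3 × C: no H
  1 × C (aromatic): no H
  1 × N: 1 H
  1 × N: no H
  1 × O: no H
  1 × O (charge -1): no H
  Total hydrogens = 19.
Net charge -1.
Molecular formula: C17H19N2O2-

C17H19N2O2-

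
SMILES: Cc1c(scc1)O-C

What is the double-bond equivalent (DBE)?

3

Molecular formula from the SMILES: C6H8OS.
DoU = (2C + 2 + N − H − X)/2 = (2·6 + 2 + 0 − 8 − 0)/2 = 6/2 = 3.
(Structurally: 1 ring(s) + 2 π bond(s) = 3.)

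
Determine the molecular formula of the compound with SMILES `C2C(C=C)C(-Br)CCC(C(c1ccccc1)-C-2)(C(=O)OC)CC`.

C20H27BrO2

Heavy atoms from the SMILES: 1 Br, 20 C, 2 O.
Implicit hydrogens by atom environment:
  6 × C: 2 H each → 12
  5 × C (aromatic): 1 H each → 5
  4 × C: 1 H each → 4
  2 × C: 3 H each → 6
  2 × C: no H
  2 × O: no H
  1 × Br: no H
  1 × C (aromatic): no H
  Total hydrogens = 27.
Molecular formula: C20H27BrO2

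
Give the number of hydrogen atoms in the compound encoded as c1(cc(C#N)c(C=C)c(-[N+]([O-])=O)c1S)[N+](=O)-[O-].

Hydrogens are implicit in SMILES; fill each atom to its normal valence:
  5 × C (aromatic): no H
  2 × N (charge +1): no H
  2 × O: no H
  2 × O (charge -1): no H
  1 × C: 2 H
  1 × C (aromatic): 1 H
  1 × C: 1 H
  1 × C: no H
  1 × N: no H
  1 × S: 1 H
  Total hydrogens = 5.

5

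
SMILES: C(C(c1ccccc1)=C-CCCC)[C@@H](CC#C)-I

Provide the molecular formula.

C17H21I

Heavy atoms from the SMILES: 17 C, 1 I.
Implicit hydrogens by atom environment:
  5 × C: 2 H each → 10
  5 × C (aromatic): 1 H each → 5
  3 × C: 1 H each → 3
  2 × C: no H
  1 × C: 3 H
  1 × C (aromatic): no H
  1 × I: no H
  Total hydrogens = 21.
Molecular formula: C17H21I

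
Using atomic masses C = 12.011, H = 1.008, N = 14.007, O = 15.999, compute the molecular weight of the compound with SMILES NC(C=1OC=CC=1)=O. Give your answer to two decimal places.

111.10

Molecular formula: C5H5NO2.
M = 5×12.011 + 5×1.008 + 1×14.007 + 2×15.999 = 111.10 g/mol.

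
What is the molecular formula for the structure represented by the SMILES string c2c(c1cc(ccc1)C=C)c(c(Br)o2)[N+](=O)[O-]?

C12H8BrNO3

Heavy atoms from the SMILES: 1 Br, 12 C, 1 N, 3 O.
Implicit hydrogens by atom environment:
  5 × C (aromatic): 1 H each → 5
  5 × C (aromatic): no H
  1 × Br: no H
  1 × C: 2 H
  1 × C: 1 H
  1 × N (charge +1): no H
  1 × O (aromatic): no H
  1 × O: no H
  1 × O (charge -1): no H
  Total hydrogens = 8.
Molecular formula: C12H8BrNO3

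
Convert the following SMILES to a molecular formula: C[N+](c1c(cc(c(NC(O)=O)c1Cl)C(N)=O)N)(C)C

C11H16ClN4O3+

Heavy atoms from the SMILES: 11 C, 1 Cl, 4 N, 3 O.
Implicit hydrogens by atom environment:
  5 × C (aromatic): no H
  3 × C: 3 H each → 9
  2 × C: no H
  2 × N: 2 H each → 4
  2 × O: no H
  1 × C (aromatic): 1 H
  1 × Cl: no H
  1 × N: 1 H
  1 × N (charge +1): no H
  1 × O: 1 H
  Total hydrogens = 16.
Net charge +1.
Molecular formula: C11H16ClN4O3+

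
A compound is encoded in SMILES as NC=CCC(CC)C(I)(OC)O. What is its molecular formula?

Heavy atoms from the SMILES: 8 C, 1 I, 1 N, 2 O.
Implicit hydrogens by atom environment:
  3 × C: 1 H each → 3
  2 × C: 3 H each → 6
  2 × C: 2 H each → 4
  1 × C: no H
  1 × I: no H
  1 × N: 2 H
  1 × O: 1 H
  1 × O: no H
  Total hydrogens = 16.
Molecular formula: C8H16INO2

C8H16INO2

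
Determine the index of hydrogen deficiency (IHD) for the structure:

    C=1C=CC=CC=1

Molecular formula from the SMILES: C6H6.
DoU = (2C + 2 + N − H − X)/2 = (2·6 + 2 + 0 − 6 − 0)/2 = 8/2 = 4.
(Structurally: 1 ring(s) + 3 π bond(s) = 4.)

4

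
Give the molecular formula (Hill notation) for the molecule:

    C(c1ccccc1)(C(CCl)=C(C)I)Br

C11H11BrClI

Heavy atoms from the SMILES: 1 Br, 11 C, 1 Cl, 1 I.
Implicit hydrogens by atom environment:
  5 × C (aromatic): 1 H each → 5
  2 × C: no H
  1 × Br: no H
  1 × C: 3 H
  1 × C: 2 H
  1 × C: 1 H
  1 × C (aromatic): no H
  1 × Cl: no H
  1 × I: no H
  Total hydrogens = 11.
Molecular formula: C11H11BrClI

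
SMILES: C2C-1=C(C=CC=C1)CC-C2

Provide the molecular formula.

Heavy atoms from the SMILES: 10 C.
Implicit hydrogens by atom environment:
  4 × C: 2 H each → 8
  4 × C (aromatic): 1 H each → 4
  2 × C (aromatic): no H
  Total hydrogens = 12.
Molecular formula: C10H12

C10H12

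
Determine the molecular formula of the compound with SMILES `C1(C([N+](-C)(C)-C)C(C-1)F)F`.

Heavy atoms from the SMILES: 7 C, 2 F, 1 N.
Implicit hydrogens by atom environment:
  3 × C: 3 H each → 9
  3 × C: 1 H each → 3
  2 × F: no H
  1 × C: 2 H
  1 × N (charge +1): no H
  Total hydrogens = 14.
Net charge +1.
Molecular formula: C7H14F2N+

C7H14F2N+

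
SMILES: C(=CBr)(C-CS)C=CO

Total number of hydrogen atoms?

9

Hydrogens are implicit in SMILES; fill each atom to its normal valence:
  3 × C: 1 H each → 3
  2 × C: 2 H each → 4
  1 × Br: no H
  1 × C: no H
  1 × O: 1 H
  1 × S: 1 H
  Total hydrogens = 9.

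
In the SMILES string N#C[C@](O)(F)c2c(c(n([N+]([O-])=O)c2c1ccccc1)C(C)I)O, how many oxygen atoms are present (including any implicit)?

The symbol for oxygen appears 4 times in the SMILES.

4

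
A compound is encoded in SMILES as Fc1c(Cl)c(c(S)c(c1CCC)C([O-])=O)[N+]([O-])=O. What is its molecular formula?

C10H8ClFNO4S-

Heavy atoms from the SMILES: 10 C, 1 Cl, 1 F, 1 N, 4 O, 1 S.
Implicit hydrogens by atom environment:
  6 × C (aromatic): no H
  2 × C: 2 H each → 4
  2 × O: no H
  2 × O (charge -1): no H
  1 × C: 3 H
  1 × C: no H
  1 × Cl: no H
  1 × F: no H
  1 × N (charge +1): no H
  1 × S: 1 H
  Total hydrogens = 8.
Net charge -1.
Molecular formula: C10H8ClFNO4S-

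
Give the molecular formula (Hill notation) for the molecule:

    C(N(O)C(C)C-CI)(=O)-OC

C6H12INO3

Heavy atoms from the SMILES: 6 C, 1 I, 1 N, 3 O.
Implicit hydrogens by atom environment:
  2 × C: 3 H each → 6
  2 × C: 2 H each → 4
  2 × O: no H
  1 × C: 1 H
  1 × C: no H
  1 × I: no H
  1 × N: no H
  1 × O: 1 H
  Total hydrogens = 12.
Molecular formula: C6H12INO3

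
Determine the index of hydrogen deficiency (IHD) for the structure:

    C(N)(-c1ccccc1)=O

Molecular formula from the SMILES: C7H7NO.
DoU = (2C + 2 + N − H − X)/2 = (2·7 + 2 + 1 − 7 − 0)/2 = 10/2 = 5.
(Structurally: 1 ring(s) + 4 π bond(s) = 5.)

5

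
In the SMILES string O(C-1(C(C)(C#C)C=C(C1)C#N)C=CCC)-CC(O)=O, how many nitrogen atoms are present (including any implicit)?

The symbol for nitrogen appears 1 time in the SMILES.

1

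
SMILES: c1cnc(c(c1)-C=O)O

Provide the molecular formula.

Heavy atoms from the SMILES: 6 C, 1 N, 2 O.
Implicit hydrogens by atom environment:
  3 × C (aromatic): 1 H each → 3
  2 × C (aromatic): no H
  1 × C: 1 H
  1 × N (aromatic): no H
  1 × O: 1 H
  1 × O: no H
  Total hydrogens = 5.
Molecular formula: C6H5NO2

C6H5NO2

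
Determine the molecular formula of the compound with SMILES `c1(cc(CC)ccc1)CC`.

Heavy atoms from the SMILES: 10 C.
Implicit hydrogens by atom environment:
  4 × C (aromatic): 1 H each → 4
  2 × C: 3 H each → 6
  2 × C: 2 H each → 4
  2 × C (aromatic): no H
  Total hydrogens = 14.
Molecular formula: C10H14

C10H14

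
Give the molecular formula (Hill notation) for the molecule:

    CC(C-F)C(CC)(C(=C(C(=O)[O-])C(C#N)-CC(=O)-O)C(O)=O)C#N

Heavy atoms from the SMILES: 15 C, 1 F, 2 N, 6 O.
Implicit hydrogens by atom environment:
  8 × C: no H
  3 × C: 2 H each → 6
  3 × O: no H
  2 × C: 3 H each → 6
  2 × C: 1 H each → 2
  2 × N: no H
  2 × O: 1 H each → 2
  1 × F: no H
  1 × O (charge -1): no H
  Total hydrogens = 16.
Net charge -1.
Molecular formula: C15H16FN2O6-

C15H16FN2O6-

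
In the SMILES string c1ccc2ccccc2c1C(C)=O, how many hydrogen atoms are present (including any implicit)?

Hydrogens are implicit in SMILES; fill each atom to its normal valence:
  7 × C (aromatic): 1 H each → 7
  3 × C (aromatic): no H
  1 × C: 3 H
  1 × C: no H
  1 × O: no H
  Total hydrogens = 10.

10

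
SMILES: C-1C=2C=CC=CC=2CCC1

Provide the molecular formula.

C10H12

Heavy atoms from the SMILES: 10 C.
Implicit hydrogens by atom environment:
  4 × C: 2 H each → 8
  4 × C (aromatic): 1 H each → 4
  2 × C (aromatic): no H
  Total hydrogens = 12.
Molecular formula: C10H12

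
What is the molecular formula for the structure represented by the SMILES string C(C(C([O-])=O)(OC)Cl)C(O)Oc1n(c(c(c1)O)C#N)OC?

C11H12ClN2O7-

Heavy atoms from the SMILES: 11 C, 1 Cl, 2 N, 7 O.
Implicit hydrogens by atom environment:
  4 × O: no H
  3 × C (aromatic): no H
  3 × C: no H
  2 × C: 3 H each → 6
  2 × O: 1 H each → 2
  1 × C: 2 H
  1 × C (aromatic): 1 H
  1 × C: 1 H
  1 × Cl: no H
  1 × N (aromatic): no H
  1 × N: no H
  1 × O (charge -1): no H
  Total hydrogens = 12.
Net charge -1.
Molecular formula: C11H12ClN2O7-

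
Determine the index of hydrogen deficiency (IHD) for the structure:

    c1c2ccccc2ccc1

7

Molecular formula from the SMILES: C10H8.
DoU = (2C + 2 + N − H − X)/2 = (2·10 + 2 + 0 − 8 − 0)/2 = 14/2 = 7.
(Structurally: 2 ring(s) + 5 π bond(s) = 7.)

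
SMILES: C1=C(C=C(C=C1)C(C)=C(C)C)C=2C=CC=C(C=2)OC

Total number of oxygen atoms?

1

The symbol for oxygen appears 1 time in the SMILES.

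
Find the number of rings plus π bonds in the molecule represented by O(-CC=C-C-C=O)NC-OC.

Molecular formula from the SMILES: C7H13NO3.
DoU = (2C + 2 + N − H − X)/2 = (2·7 + 2 + 1 − 13 − 0)/2 = 4/2 = 2.
(Structurally: 0 ring(s) + 2 π bond(s) = 2.)

2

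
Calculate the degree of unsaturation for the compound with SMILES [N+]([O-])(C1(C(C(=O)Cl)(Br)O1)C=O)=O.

Molecular formula from the SMILES: C4HBrClNO5.
DoU = (2C + 2 + N − H − X)/2 = (2·4 + 2 + 1 − 1 − 2)/2 = 8/2 = 4.
(Structurally: 1 ring(s) + 3 π bond(s) = 4.)

4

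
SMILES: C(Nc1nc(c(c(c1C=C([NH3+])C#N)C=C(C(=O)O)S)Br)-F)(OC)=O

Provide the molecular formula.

Heavy atoms from the SMILES: 1 Br, 13 C, 1 F, 4 N, 4 O, 1 S.
Implicit hydrogens by atom environment:
  5 × C (aromatic): no H
  5 × C: no H
  3 × O: no H
  2 × C: 1 H each → 2
  1 × Br: no H
  1 × C: 3 H
  1 × F: no H
  1 × N (charge +1): 3 H
  1 × N: 1 H
  1 × N (aromatic): no H
  1 × N: no H
  1 × O: 1 H
  1 × S: 1 H
  Total hydrogens = 11.
Net charge +1.
Molecular formula: C13H11BrFN4O4S+

C13H11BrFN4O4S+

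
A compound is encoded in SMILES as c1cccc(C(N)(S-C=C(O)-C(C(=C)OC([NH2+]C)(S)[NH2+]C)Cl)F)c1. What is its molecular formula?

Heavy atoms from the SMILES: 15 C, 1 Cl, 1 F, 3 N, 2 O, 2 S.
Implicit hydrogens by atom environment:
  5 × C (aromatic): 1 H each → 5
  4 × C: no H
  2 × C: 3 H each → 6
  2 × C: 1 H each → 2
  2 × N (charge +1): 2 H each → 4
  1 × C: 2 H
  1 × C (aromatic): no H
  1 × Cl: no H
  1 × F: no H
  1 × N: 2 H
  1 × O: 1 H
  1 × O: no H
  1 × S: 1 H
  1 × S: no H
  Total hydrogens = 23.
Net charge +2.
Molecular formula: [C15H23ClFN3O2S2]2+

[C15H23ClFN3O2S2]2+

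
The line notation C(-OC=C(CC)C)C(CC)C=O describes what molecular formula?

C10H18O2

Heavy atoms from the SMILES: 10 C, 2 O.
Implicit hydrogens by atom environment:
  3 × C: 3 H each → 9
  3 × C: 2 H each → 6
  3 × C: 1 H each → 3
  2 × O: no H
  1 × C: no H
  Total hydrogens = 18.
Molecular formula: C10H18O2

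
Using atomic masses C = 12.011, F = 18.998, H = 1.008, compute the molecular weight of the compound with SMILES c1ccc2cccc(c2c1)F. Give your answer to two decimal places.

146.16

Molecular formula: C10H7F.
M = 10×12.011 + 1×18.998 + 7×1.008 = 146.16 g/mol.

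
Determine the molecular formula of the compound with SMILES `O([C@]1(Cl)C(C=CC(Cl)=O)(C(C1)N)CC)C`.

C10H15Cl2NO2

Heavy atoms from the SMILES: 10 C, 2 Cl, 1 N, 2 O.
Implicit hydrogens by atom environment:
  3 × C: 1 H each → 3
  3 × C: no H
  2 × C: 3 H each → 6
  2 × C: 2 H each → 4
  2 × Cl: no H
  2 × O: no H
  1 × N: 2 H
  Total hydrogens = 15.
Molecular formula: C10H15Cl2NO2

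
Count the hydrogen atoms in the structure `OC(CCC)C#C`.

10

Hydrogens are implicit in SMILES; fill each atom to its normal valence:
  2 × C: 2 H each → 4
  2 × C: 1 H each → 2
  1 × C: 3 H
  1 × C: no H
  1 × O: 1 H
  Total hydrogens = 10.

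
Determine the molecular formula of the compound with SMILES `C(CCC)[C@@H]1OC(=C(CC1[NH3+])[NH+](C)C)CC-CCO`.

[C15H32N2O2]2+

Heavy atoms from the SMILES: 15 C, 2 N, 2 O.
Implicit hydrogens by atom environment:
  8 × C: 2 H each → 16
  3 × C: 3 H each → 9
  2 × C: 1 H each → 2
  2 × C: no H
  1 × N (charge +1): 3 H
  1 × N (charge +1): 1 H
  1 × O: 1 H
  1 × O: no H
  Total hydrogens = 32.
Net charge +2.
Molecular formula: [C15H32N2O2]2+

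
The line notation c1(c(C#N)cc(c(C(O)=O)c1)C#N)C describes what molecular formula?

Heavy atoms from the SMILES: 10 C, 2 N, 2 O.
Implicit hydrogens by atom environment:
  4 × C (aromatic): no H
  3 × C: no H
  2 × C (aromatic): 1 H each → 2
  2 × N: no H
  1 × C: 3 H
  1 × O: 1 H
  1 × O: no H
  Total hydrogens = 6.
Molecular formula: C10H6N2O2

C10H6N2O2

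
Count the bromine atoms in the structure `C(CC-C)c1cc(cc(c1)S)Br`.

The symbol for bromine appears 1 time in the SMILES.

1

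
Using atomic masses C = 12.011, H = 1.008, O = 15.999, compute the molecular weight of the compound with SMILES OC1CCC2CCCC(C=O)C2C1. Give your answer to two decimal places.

182.26

Molecular formula: C11H18O2.
M = 11×12.011 + 18×1.008 + 2×15.999 = 182.26 g/mol.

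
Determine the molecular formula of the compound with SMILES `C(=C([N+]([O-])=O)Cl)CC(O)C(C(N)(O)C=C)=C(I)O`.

C9H12ClIN2O5

Heavy atoms from the SMILES: 9 C, 1 Cl, 1 I, 2 N, 5 O.
Implicit hydrogens by atom environment:
  4 × C: no H
  3 × C: 1 H each → 3
  3 × O: 1 H each → 3
  2 × C: 2 H each → 4
  1 × Cl: no H
  1 × I: no H
  1 × N: 2 H
  1 × N (charge +1): no H
  1 × O: no H
  1 × O (charge -1): no H
  Total hydrogens = 12.
Molecular formula: C9H12ClIN2O5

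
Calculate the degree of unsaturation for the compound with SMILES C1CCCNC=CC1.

2

Molecular formula from the SMILES: C7H13N.
DoU = (2C + 2 + N − H − X)/2 = (2·7 + 2 + 1 − 13 − 0)/2 = 4/2 = 2.
(Structurally: 1 ring(s) + 1 π bond(s) = 2.)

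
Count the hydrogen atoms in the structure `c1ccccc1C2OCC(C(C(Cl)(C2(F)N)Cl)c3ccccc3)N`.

19

Hydrogens are implicit in SMILES; fill each atom to its normal valence:
  10 × C (aromatic): 1 H each → 10
  3 × C: 1 H each → 3
  2 × C: no H
  2 × C (aromatic): no H
  2 × Cl: no H
  2 × N: 2 H each → 4
  1 × C: 2 H
  1 × F: no H
  1 × O: no H
  Total hydrogens = 19.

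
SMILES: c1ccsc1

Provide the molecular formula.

Heavy atoms from the SMILES: 4 C, 1 S.
Implicit hydrogens by atom environment:
  4 × C (aromatic): 1 H each → 4
  1 × S (aromatic): no H
  Total hydrogens = 4.
Molecular formula: C4H4S

C4H4S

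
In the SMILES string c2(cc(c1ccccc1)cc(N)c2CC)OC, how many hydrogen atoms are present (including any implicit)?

17

Hydrogens are implicit in SMILES; fill each atom to its normal valence:
  7 × C (aromatic): 1 H each → 7
  5 × C (aromatic): no H
  2 × C: 3 H each → 6
  1 × C: 2 H
  1 × N: 2 H
  1 × O: no H
  Total hydrogens = 17.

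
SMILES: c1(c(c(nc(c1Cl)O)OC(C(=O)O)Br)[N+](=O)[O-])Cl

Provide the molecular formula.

Heavy atoms from the SMILES: 1 Br, 7 C, 2 Cl, 2 N, 6 O.
Implicit hydrogens by atom environment:
  5 × C (aromatic): no H
  3 × O: no H
  2 × Cl: no H
  2 × O: 1 H each → 2
  1 × Br: no H
  1 × C: 1 H
  1 × C: no H
  1 × N (aromatic): no H
  1 × N (charge +1): no H
  1 × O (charge -1): no H
  Total hydrogens = 3.
Molecular formula: C7H3BrCl2N2O6

C7H3BrCl2N2O6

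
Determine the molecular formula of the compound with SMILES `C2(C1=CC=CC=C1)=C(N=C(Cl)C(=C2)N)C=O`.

C12H9ClN2O

Heavy atoms from the SMILES: 12 C, 1 Cl, 2 N, 1 O.
Implicit hydrogens by atom environment:
  6 × C (aromatic): 1 H each → 6
  5 × C (aromatic): no H
  1 × C: 1 H
  1 × Cl: no H
  1 × N: 2 H
  1 × N (aromatic): no H
  1 × O: no H
  Total hydrogens = 9.
Molecular formula: C12H9ClN2O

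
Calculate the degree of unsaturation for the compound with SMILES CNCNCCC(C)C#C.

Molecular formula from the SMILES: C8H16N2.
DoU = (2C + 2 + N − H − X)/2 = (2·8 + 2 + 2 − 16 − 0)/2 = 4/2 = 2.
(Structurally: 0 ring(s) + 2 π bond(s) = 2.)

2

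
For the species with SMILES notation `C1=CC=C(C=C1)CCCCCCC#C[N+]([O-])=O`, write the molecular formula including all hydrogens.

C14H17NO2

Heavy atoms from the SMILES: 14 C, 1 N, 2 O.
Implicit hydrogens by atom environment:
  6 × C: 2 H each → 12
  5 × C (aromatic): 1 H each → 5
  2 × C: no H
  1 × C (aromatic): no H
  1 × N (charge +1): no H
  1 × O: no H
  1 × O (charge -1): no H
  Total hydrogens = 17.
Molecular formula: C14H17NO2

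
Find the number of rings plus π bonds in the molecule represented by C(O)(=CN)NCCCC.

Molecular formula from the SMILES: C6H14N2O.
DoU = (2C + 2 + N − H − X)/2 = (2·6 + 2 + 2 − 14 − 0)/2 = 2/2 = 1.
(Structurally: 0 ring(s) + 1 π bond(s) = 1.)

1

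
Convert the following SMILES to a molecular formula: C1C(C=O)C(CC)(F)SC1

Heavy atoms from the SMILES: 7 C, 1 F, 1 O, 1 S.
Implicit hydrogens by atom environment:
  3 × C: 2 H each → 6
  2 × C: 1 H each → 2
  1 × C: 3 H
  1 × C: no H
  1 × F: no H
  1 × O: no H
  1 × S: no H
  Total hydrogens = 11.
Molecular formula: C7H11FOS

C7H11FOS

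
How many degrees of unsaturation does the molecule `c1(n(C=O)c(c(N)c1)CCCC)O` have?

Molecular formula from the SMILES: C9H14N2O2.
DoU = (2C + 2 + N − H − X)/2 = (2·9 + 2 + 2 − 14 − 0)/2 = 8/2 = 4.
(Structurally: 1 ring(s) + 3 π bond(s) = 4.)

4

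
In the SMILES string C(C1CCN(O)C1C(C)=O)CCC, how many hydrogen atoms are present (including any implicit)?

19

Hydrogens are implicit in SMILES; fill each atom to its normal valence:
  5 × C: 2 H each → 10
  2 × C: 3 H each → 6
  2 × C: 1 H each → 2
  1 × C: no H
  1 × N: no H
  1 × O: 1 H
  1 × O: no H
  Total hydrogens = 19.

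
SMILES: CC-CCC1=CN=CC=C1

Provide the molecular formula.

C9H13N

Heavy atoms from the SMILES: 9 C, 1 N.
Implicit hydrogens by atom environment:
  4 × C (aromatic): 1 H each → 4
  3 × C: 2 H each → 6
  1 × C: 3 H
  1 × C (aromatic): no H
  1 × N (aromatic): no H
  Total hydrogens = 13.
Molecular formula: C9H13N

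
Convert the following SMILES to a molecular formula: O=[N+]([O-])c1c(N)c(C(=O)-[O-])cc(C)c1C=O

Heavy atoms from the SMILES: 9 C, 2 N, 5 O.
Implicit hydrogens by atom environment:
  5 × C (aromatic): no H
  3 × O: no H
  2 × O (charge -1): no H
  1 × C: 3 H
  1 × C (aromatic): 1 H
  1 × C: 1 H
  1 × C: no H
  1 × N: 2 H
  1 × N (charge +1): no H
  Total hydrogens = 7.
Net charge -1.
Molecular formula: C9H7N2O5-

C9H7N2O5-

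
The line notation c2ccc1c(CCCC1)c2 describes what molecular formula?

C10H12

Heavy atoms from the SMILES: 10 C.
Implicit hydrogens by atom environment:
  4 × C: 2 H each → 8
  4 × C (aromatic): 1 H each → 4
  2 × C (aromatic): no H
  Total hydrogens = 12.
Molecular formula: C10H12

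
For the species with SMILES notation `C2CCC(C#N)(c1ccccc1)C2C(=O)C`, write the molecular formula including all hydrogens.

Heavy atoms from the SMILES: 14 C, 1 N, 1 O.
Implicit hydrogens by atom environment:
  5 × C (aromatic): 1 H each → 5
  3 × C: 2 H each → 6
  3 × C: no H
  1 × C: 3 H
  1 × C: 1 H
  1 × C (aromatic): no H
  1 × N: no H
  1 × O: no H
  Total hydrogens = 15.
Molecular formula: C14H15NO

C14H15NO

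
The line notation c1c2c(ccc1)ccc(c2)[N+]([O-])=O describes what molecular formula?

Heavy atoms from the SMILES: 10 C, 1 N, 2 O.
Implicit hydrogens by atom environment:
  7 × C (aromatic): 1 H each → 7
  3 × C (aromatic): no H
  1 × N (charge +1): no H
  1 × O: no H
  1 × O (charge -1): no H
  Total hydrogens = 7.
Molecular formula: C10H7NO2

C10H7NO2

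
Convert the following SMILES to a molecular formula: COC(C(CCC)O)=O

Heavy atoms from the SMILES: 6 C, 3 O.
Implicit hydrogens by atom environment:
  2 × C: 3 H each → 6
  2 × C: 2 H each → 4
  2 × O: no H
  1 × C: 1 H
  1 × C: no H
  1 × O: 1 H
  Total hydrogens = 12.
Molecular formula: C6H12O3

C6H12O3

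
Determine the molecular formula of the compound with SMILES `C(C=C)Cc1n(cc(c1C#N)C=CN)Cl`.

Heavy atoms from the SMILES: 11 C, 1 Cl, 3 N.
Implicit hydrogens by atom environment:
  3 × C: 2 H each → 6
  3 × C: 1 H each → 3
  3 × C (aromatic): no H
  1 × C (aromatic): 1 H
  1 × C: no H
  1 × Cl: no H
  1 × N: 2 H
  1 × N (aromatic): no H
  1 × N: no H
  Total hydrogens = 12.
Molecular formula: C11H12ClN3

C11H12ClN3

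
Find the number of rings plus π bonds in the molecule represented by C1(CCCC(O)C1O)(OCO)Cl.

Molecular formula from the SMILES: C7H13ClO4.
DoU = (2C + 2 + N − H − X)/2 = (2·7 + 2 + 0 − 13 − 1)/2 = 2/2 = 1.
(Structurally: 1 ring(s) + 0 π bond(s) = 1.)

1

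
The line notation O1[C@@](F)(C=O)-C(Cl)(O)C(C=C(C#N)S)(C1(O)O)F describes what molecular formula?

C8H6ClF2NO5S

Heavy atoms from the SMILES: 8 C, 1 Cl, 2 F, 1 N, 5 O, 1 S.
Implicit hydrogens by atom environment:
  6 × C: no H
  3 × O: 1 H each → 3
  2 × C: 1 H each → 2
  2 × F: no H
  2 × O: no H
  1 × Cl: no H
  1 × N: no H
  1 × S: 1 H
  Total hydrogens = 6.
Molecular formula: C8H6ClF2NO5S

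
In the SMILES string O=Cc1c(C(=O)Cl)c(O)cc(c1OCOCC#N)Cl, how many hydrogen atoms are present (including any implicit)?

7

Hydrogens are implicit in SMILES; fill each atom to its normal valence:
  5 × C (aromatic): no H
  4 × O: no H
  2 × C: 2 H each → 4
  2 × C: no H
  2 × Cl: no H
  1 × C (aromatic): 1 H
  1 × C: 1 H
  1 × N: no H
  1 × O: 1 H
  Total hydrogens = 7.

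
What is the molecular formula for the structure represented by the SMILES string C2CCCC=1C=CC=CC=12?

C10H12

Heavy atoms from the SMILES: 10 C.
Implicit hydrogens by atom environment:
  4 × C: 2 H each → 8
  4 × C (aromatic): 1 H each → 4
  2 × C (aromatic): no H
  Total hydrogens = 12.
Molecular formula: C10H12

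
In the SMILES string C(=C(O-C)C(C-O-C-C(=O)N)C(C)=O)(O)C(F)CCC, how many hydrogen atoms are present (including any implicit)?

Hydrogens are implicit in SMILES; fill each atom to its normal valence:
  4 × C: 2 H each → 8
  4 × C: no H
  4 × O: no H
  3 × C: 3 H each → 9
  2 × C: 1 H each → 2
  1 × F: no H
  1 × N: 2 H
  1 × O: 1 H
  Total hydrogens = 22.

22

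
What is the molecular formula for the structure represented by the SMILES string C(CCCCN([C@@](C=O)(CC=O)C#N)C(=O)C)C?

C13H20N2O3

Heavy atoms from the SMILES: 13 C, 2 N, 3 O.
Implicit hydrogens by atom environment:
  6 × C: 2 H each → 12
  3 × C: no H
  3 × O: no H
  2 × C: 3 H each → 6
  2 × C: 1 H each → 2
  2 × N: no H
  Total hydrogens = 20.
Molecular formula: C13H20N2O3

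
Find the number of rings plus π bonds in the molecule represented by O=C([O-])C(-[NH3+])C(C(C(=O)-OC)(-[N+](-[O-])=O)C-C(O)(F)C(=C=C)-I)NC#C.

Molecular formula from the SMILES: C13H15FIN3O7.
DoU = (2C + 2 + N − H − X)/2 = (2·13 + 2 + 3 − 15 − 2)/2 = 14/2 = 7.
(Structurally: 0 ring(s) + 7 π bond(s) = 7.)

7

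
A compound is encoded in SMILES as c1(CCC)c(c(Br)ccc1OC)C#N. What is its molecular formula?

Heavy atoms from the SMILES: 1 Br, 11 C, 1 N, 1 O.
Implicit hydrogens by atom environment:
  4 × C (aromatic): no H
  2 × C: 3 H each → 6
  2 × C: 2 H each → 4
  2 × C (aromatic): 1 H each → 2
  1 × Br: no H
  1 × C: no H
  1 × N: no H
  1 × O: no H
  Total hydrogens = 12.
Molecular formula: C11H12BrNO

C11H12BrNO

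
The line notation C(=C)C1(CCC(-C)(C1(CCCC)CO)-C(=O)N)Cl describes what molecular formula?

C14H24ClNO2

Heavy atoms from the SMILES: 14 C, 1 Cl, 1 N, 2 O.
Implicit hydrogens by atom environment:
  7 × C: 2 H each → 14
  4 × C: no H
  2 × C: 3 H each → 6
  1 × C: 1 H
  1 × Cl: no H
  1 × N: 2 H
  1 × O: 1 H
  1 × O: no H
  Total hydrogens = 24.
Molecular formula: C14H24ClNO2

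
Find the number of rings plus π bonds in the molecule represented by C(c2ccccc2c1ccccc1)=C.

9

Molecular formula from the SMILES: C14H12.
DoU = (2C + 2 + N − H − X)/2 = (2·14 + 2 + 0 − 12 − 0)/2 = 18/2 = 9.
(Structurally: 2 ring(s) + 7 π bond(s) = 9.)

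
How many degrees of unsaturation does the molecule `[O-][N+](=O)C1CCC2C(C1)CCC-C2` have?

Molecular formula from the SMILES: C10H17NO2.
DoU = (2C + 2 + N − H − X)/2 = (2·10 + 2 + 1 − 17 − 0)/2 = 6/2 = 3.
(Structurally: 2 ring(s) + 1 π bond(s) = 3.)

3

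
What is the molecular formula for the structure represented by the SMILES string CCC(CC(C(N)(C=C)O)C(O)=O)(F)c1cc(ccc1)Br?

Heavy atoms from the SMILES: 1 Br, 15 C, 1 F, 1 N, 3 O.
Implicit hydrogens by atom environment:
  4 × C (aromatic): 1 H each → 4
  3 × C: 2 H each → 6
  3 × C: no H
  2 × C: 1 H each → 2
  2 × C (aromatic): no H
  2 × O: 1 H each → 2
  1 × Br: no H
  1 × C: 3 H
  1 × F: no H
  1 × N: 2 H
  1 × O: no H
  Total hydrogens = 19.
Molecular formula: C15H19BrFNO3

C15H19BrFNO3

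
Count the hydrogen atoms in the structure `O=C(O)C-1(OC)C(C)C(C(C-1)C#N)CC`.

Hydrogens are implicit in SMILES; fill each atom to its normal valence:
  3 × C: 3 H each → 9
  3 × C: 1 H each → 3
  3 × C: no H
  2 × C: 2 H each → 4
  2 × O: no H
  1 × N: no H
  1 × O: 1 H
  Total hydrogens = 17.

17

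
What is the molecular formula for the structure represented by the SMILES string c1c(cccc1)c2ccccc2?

Heavy atoms from the SMILES: 12 C.
Implicit hydrogens by atom environment:
  10 × C (aromatic): 1 H each → 10
  2 × C (aromatic): no H
  Total hydrogens = 10.
Molecular formula: C12H10

C12H10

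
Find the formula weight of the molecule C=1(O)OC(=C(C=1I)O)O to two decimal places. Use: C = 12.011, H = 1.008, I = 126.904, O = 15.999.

241.97

Molecular formula: C4H3IO4.
M = 4×12.011 + 3×1.008 + 1×126.904 + 4×15.999 = 241.97 g/mol.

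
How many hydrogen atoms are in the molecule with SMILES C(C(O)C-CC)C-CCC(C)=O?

20

Hydrogens are implicit in SMILES; fill each atom to its normal valence:
  6 × C: 2 H each → 12
  2 × C: 3 H each → 6
  1 × C: 1 H
  1 × C: no H
  1 × O: 1 H
  1 × O: no H
  Total hydrogens = 20.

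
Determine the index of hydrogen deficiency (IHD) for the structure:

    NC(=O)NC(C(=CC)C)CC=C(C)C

3

Molecular formula from the SMILES: C11H20N2O.
DoU = (2C + 2 + N − H − X)/2 = (2·11 + 2 + 2 − 20 − 0)/2 = 6/2 = 3.
(Structurally: 0 ring(s) + 3 π bond(s) = 3.)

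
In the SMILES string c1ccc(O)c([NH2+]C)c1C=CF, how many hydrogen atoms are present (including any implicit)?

11

Hydrogens are implicit in SMILES; fill each atom to its normal valence:
  3 × C (aromatic): 1 H each → 3
  3 × C (aromatic): no H
  2 × C: 1 H each → 2
  1 × C: 3 H
  1 × F: no H
  1 × N (charge +1): 2 H
  1 × O: 1 H
  Total hydrogens = 11.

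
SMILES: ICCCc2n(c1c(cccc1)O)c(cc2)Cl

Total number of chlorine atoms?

The symbol for chlorine appears 1 time in the SMILES.

1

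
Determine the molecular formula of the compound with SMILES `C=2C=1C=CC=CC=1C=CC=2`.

Heavy atoms from the SMILES: 10 C.
Implicit hydrogens by atom environment:
  8 × C (aromatic): 1 H each → 8
  2 × C (aromatic): no H
  Total hydrogens = 8.
Molecular formula: C10H8

C10H8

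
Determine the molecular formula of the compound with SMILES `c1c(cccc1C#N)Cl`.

C7H4ClN

Heavy atoms from the SMILES: 7 C, 1 Cl, 1 N.
Implicit hydrogens by atom environment:
  4 × C (aromatic): 1 H each → 4
  2 × C (aromatic): no H
  1 × C: no H
  1 × Cl: no H
  1 × N: no H
  Total hydrogens = 4.
Molecular formula: C7H4ClN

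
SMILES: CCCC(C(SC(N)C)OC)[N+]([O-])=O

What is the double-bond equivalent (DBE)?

Molecular formula from the SMILES: C8H18N2O3S.
DoU = (2C + 2 + N − H − X)/2 = (2·8 + 2 + 2 − 18 − 0)/2 = 2/2 = 1.
(Structurally: 0 ring(s) + 1 π bond(s) = 1.)

1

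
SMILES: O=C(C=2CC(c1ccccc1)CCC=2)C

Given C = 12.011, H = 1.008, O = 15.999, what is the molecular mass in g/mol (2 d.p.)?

200.28

Molecular formula: C14H16O.
M = 14×12.011 + 16×1.008 + 1×15.999 = 200.28 g/mol.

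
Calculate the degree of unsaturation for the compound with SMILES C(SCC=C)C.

1

Molecular formula from the SMILES: C5H10S.
DoU = (2C + 2 + N − H − X)/2 = (2·5 + 2 + 0 − 10 − 0)/2 = 2/2 = 1.
(Structurally: 0 ring(s) + 1 π bond(s) = 1.)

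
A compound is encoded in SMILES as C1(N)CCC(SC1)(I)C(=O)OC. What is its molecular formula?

C7H12INO2S

Heavy atoms from the SMILES: 7 C, 1 I, 1 N, 2 O, 1 S.
Implicit hydrogens by atom environment:
  3 × C: 2 H each → 6
  2 × C: no H
  2 × O: no H
  1 × C: 3 H
  1 × C: 1 H
  1 × I: no H
  1 × N: 2 H
  1 × S: no H
  Total hydrogens = 12.
Molecular formula: C7H12INO2S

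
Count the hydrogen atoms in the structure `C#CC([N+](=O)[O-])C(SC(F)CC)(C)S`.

12

Hydrogens are implicit in SMILES; fill each atom to its normal valence:
  3 × C: 1 H each → 3
  2 × C: 3 H each → 6
  2 × C: no H
  1 × C: 2 H
  1 × F: no H
  1 × N (charge +1): no H
  1 × O: no H
  1 × O (charge -1): no H
  1 × S: 1 H
  1 × S: no H
  Total hydrogens = 12.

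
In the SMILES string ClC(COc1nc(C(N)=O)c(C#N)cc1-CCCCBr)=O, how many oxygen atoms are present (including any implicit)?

3

The symbol for oxygen appears 3 times in the SMILES.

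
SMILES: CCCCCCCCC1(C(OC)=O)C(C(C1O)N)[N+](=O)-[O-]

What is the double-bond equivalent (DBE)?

3

Molecular formula from the SMILES: C14H26N2O5.
DoU = (2C + 2 + N − H − X)/2 = (2·14 + 2 + 2 − 26 − 0)/2 = 6/2 = 3.
(Structurally: 1 ring(s) + 2 π bond(s) = 3.)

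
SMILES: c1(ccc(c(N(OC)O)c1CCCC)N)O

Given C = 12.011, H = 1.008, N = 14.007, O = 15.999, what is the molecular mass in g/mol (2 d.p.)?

226.28

Molecular formula: C11H18N2O3.
M = 11×12.011 + 18×1.008 + 2×14.007 + 3×15.999 = 226.28 g/mol.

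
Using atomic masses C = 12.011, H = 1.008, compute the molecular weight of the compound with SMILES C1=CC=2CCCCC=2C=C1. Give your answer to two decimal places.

Molecular formula: C10H12.
M = 10×12.011 + 12×1.008 = 132.21 g/mol.

132.21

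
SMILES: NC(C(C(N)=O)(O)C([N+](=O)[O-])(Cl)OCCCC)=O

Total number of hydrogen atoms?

Hydrogens are implicit in SMILES; fill each atom to its normal valence:
  4 × C: no H
  4 × O: no H
  3 × C: 2 H each → 6
  2 × N: 2 H each → 4
  1 × C: 3 H
  1 × Cl: no H
  1 × N (charge +1): no H
  1 × O: 1 H
  1 × O (charge -1): no H
  Total hydrogens = 14.

14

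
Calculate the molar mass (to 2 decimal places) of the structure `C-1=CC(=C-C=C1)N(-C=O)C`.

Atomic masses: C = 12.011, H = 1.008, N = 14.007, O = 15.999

135.17

Molecular formula: C8H9NO.
M = 8×12.011 + 9×1.008 + 1×14.007 + 1×15.999 = 135.17 g/mol.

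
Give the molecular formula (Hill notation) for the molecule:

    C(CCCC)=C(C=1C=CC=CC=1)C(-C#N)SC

C15H19NS

Heavy atoms from the SMILES: 15 C, 1 N, 1 S.
Implicit hydrogens by atom environment:
  5 × C (aromatic): 1 H each → 5
  3 × C: 2 H each → 6
  2 × C: 3 H each → 6
  2 × C: 1 H each → 2
  2 × C: no H
  1 × C (aromatic): no H
  1 × N: no H
  1 × S: no H
  Total hydrogens = 19.
Molecular formula: C15H19NS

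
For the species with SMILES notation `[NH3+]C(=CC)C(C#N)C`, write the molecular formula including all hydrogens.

C6H11N2+

Heavy atoms from the SMILES: 6 C, 2 N.
Implicit hydrogens by atom environment:
  2 × C: 3 H each → 6
  2 × C: 1 H each → 2
  2 × C: no H
  1 × N (charge +1): 3 H
  1 × N: no H
  Total hydrogens = 11.
Net charge +1.
Molecular formula: C6H11N2+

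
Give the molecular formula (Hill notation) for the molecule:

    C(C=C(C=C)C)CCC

C9H16

Heavy atoms from the SMILES: 9 C.
Implicit hydrogens by atom environment:
  4 × C: 2 H each → 8
  2 × C: 3 H each → 6
  2 × C: 1 H each → 2
  1 × C: no H
  Total hydrogens = 16.
Molecular formula: C9H16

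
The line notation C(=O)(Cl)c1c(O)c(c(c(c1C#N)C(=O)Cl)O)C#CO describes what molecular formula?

C11H3Cl2NO5

Heavy atoms from the SMILES: 11 C, 2 Cl, 1 N, 5 O.
Implicit hydrogens by atom environment:
  6 × C (aromatic): no H
  5 × C: no H
  3 × O: 1 H each → 3
  2 × Cl: no H
  2 × O: no H
  1 × N: no H
  Total hydrogens = 3.
Molecular formula: C11H3Cl2NO5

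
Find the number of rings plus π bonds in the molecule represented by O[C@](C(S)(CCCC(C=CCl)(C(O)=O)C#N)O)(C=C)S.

5

Molecular formula from the SMILES: C12H16ClNO4S2.
DoU = (2C + 2 + N − H − X)/2 = (2·12 + 2 + 1 − 16 − 1)/2 = 10/2 = 5.
(Structurally: 0 ring(s) + 5 π bond(s) = 5.)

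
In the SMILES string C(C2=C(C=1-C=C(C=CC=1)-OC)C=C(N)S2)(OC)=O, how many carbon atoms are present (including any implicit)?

The symbol for carbon appears 13 times in the SMILES.

13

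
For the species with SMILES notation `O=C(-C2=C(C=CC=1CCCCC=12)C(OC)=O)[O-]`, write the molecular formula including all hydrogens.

Heavy atoms from the SMILES: 13 C, 4 O.
Implicit hydrogens by atom environment:
  4 × C: 2 H each → 8
  4 × C (aromatic): no H
  3 × O: no H
  2 × C (aromatic): 1 H each → 2
  2 × C: no H
  1 × C: 3 H
  1 × O (charge -1): no H
  Total hydrogens = 13.
Net charge -1.
Molecular formula: C13H13O4-

C13H13O4-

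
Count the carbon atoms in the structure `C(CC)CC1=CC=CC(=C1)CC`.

12

The symbol for carbon appears 12 times in the SMILES.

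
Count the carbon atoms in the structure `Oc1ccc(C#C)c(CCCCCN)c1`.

13

The symbol for carbon appears 13 times in the SMILES. Lowercase c denotes aromatic carbon and counts toward C.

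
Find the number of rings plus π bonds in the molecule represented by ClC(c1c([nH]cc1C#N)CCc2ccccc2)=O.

Molecular formula from the SMILES: C14H11ClN2O.
DoU = (2C + 2 + N − H − X)/2 = (2·14 + 2 + 2 − 11 − 1)/2 = 20/2 = 10.
(Structurally: 2 ring(s) + 8 π bond(s) = 10.)

10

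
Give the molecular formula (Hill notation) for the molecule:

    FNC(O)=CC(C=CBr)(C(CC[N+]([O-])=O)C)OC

Heavy atoms from the SMILES: 1 Br, 10 C, 1 F, 2 N, 4 O.
Implicit hydrogens by atom environment:
  4 × C: 1 H each → 4
  2 × C: 3 H each → 6
  2 × C: 2 H each → 4
  2 × C: no H
  2 × O: no H
  1 × Br: no H
  1 × F: no H
  1 × N: 1 H
  1 × N (charge +1): no H
  1 × O: 1 H
  1 × O (charge -1): no H
  Total hydrogens = 16.
Molecular formula: C10H16BrFN2O4

C10H16BrFN2O4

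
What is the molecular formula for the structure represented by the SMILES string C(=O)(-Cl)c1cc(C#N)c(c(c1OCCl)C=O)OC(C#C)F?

Heavy atoms from the SMILES: 13 C, 2 Cl, 1 F, 1 N, 4 O.
Implicit hydrogens by atom environment:
  5 × C (aromatic): no H
  4 × O: no H
  3 × C: 1 H each → 3
  3 × C: no H
  2 × Cl: no H
  1 × C: 2 H
  1 × C (aromatic): 1 H
  1 × F: no H
  1 × N: no H
  Total hydrogens = 6.
Molecular formula: C13H6Cl2FNO4

C13H6Cl2FNO4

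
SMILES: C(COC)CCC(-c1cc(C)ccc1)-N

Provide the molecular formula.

C13H21NO

Heavy atoms from the SMILES: 13 C, 1 N, 1 O.
Implicit hydrogens by atom environment:
  4 × C: 2 H each → 8
  4 × C (aromatic): 1 H each → 4
  2 × C: 3 H each → 6
  2 × C (aromatic): no H
  1 × C: 1 H
  1 × N: 2 H
  1 × O: no H
  Total hydrogens = 21.
Molecular formula: C13H21NO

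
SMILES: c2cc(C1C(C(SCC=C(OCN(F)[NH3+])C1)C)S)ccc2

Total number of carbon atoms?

The symbol for carbon appears 15 times in the SMILES. Lowercase c denotes aromatic carbon and counts toward C.

15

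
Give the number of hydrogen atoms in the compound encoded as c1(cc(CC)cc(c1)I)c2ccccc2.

Hydrogens are implicit in SMILES; fill each atom to its normal valence:
  8 × C (aromatic): 1 H each → 8
  4 × C (aromatic): no H
  1 × C: 3 H
  1 × C: 2 H
  1 × I: no H
  Total hydrogens = 13.

13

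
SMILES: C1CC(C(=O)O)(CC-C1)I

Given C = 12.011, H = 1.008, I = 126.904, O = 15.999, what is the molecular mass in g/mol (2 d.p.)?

Molecular formula: C7H11IO2.
M = 7×12.011 + 11×1.008 + 1×126.904 + 2×15.999 = 254.07 g/mol.

254.07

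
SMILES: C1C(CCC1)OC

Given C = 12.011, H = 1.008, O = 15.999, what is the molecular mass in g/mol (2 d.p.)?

100.16

Molecular formula: C6H12O.
M = 6×12.011 + 12×1.008 + 1×15.999 = 100.16 g/mol.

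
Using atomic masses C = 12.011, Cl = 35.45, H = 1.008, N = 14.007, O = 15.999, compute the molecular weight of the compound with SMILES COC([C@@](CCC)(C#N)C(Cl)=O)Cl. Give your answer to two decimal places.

Molecular formula: C8H11Cl2NO2.
M = 8×12.011 + 2×35.45 + 11×1.008 + 1×14.007 + 2×15.999 = 224.08 g/mol.

224.08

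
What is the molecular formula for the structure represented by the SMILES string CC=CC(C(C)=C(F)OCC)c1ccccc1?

C15H19FO

Heavy atoms from the SMILES: 15 C, 1 F, 1 O.
Implicit hydrogens by atom environment:
  5 × C (aromatic): 1 H each → 5
  3 × C: 3 H each → 9
  3 × C: 1 H each → 3
  2 × C: no H
  1 × C: 2 H
  1 × C (aromatic): no H
  1 × F: no H
  1 × O: no H
  Total hydrogens = 19.
Molecular formula: C15H19FO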